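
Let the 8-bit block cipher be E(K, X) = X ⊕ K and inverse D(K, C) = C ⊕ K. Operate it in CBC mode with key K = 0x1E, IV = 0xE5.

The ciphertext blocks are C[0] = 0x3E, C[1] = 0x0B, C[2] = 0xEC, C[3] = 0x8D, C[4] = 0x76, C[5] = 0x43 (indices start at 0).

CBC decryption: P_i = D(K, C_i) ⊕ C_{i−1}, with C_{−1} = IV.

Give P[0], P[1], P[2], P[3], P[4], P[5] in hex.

P[0] = 0xC5, P[1] = 0x2B, P[2] = 0xF9, P[3] = 0x7F, P[4] = 0xE5, P[5] = 0x2B

P[0]: D(K, 0x3E) = 0x20; 0x20 ⊕ 0xE5 = 0xC5.
P[1]: D(K, 0x0B) = 0x15; 0x15 ⊕ 0x3E = 0x2B.
P[2]: D(K, 0xEC) = 0xF2; 0xF2 ⊕ 0x0B = 0xF9.
P[3]: D(K, 0x8D) = 0x93; 0x93 ⊕ 0xEC = 0x7F.
P[4]: D(K, 0x76) = 0x68; 0x68 ⊕ 0x8D = 0xE5.
P[5]: D(K, 0x43) = 0x5D; 0x5D ⊕ 0x76 = 0x2B.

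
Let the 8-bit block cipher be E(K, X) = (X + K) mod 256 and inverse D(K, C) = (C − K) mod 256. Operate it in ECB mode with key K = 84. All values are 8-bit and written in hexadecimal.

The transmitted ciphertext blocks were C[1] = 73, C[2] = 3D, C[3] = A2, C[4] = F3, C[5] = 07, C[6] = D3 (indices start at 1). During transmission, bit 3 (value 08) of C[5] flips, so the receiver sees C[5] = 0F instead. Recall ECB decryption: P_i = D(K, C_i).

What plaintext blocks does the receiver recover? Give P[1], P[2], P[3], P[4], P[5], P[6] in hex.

Only C[5] changed, to 0F. In ECB, a change in C_i affects only P_i. Decrypting the received ciphertext:
P[1]: D(K, 73) = EF.
P[2]: D(K, 3D) = B9.
P[3]: D(K, A2) = 1E.
P[4]: D(K, F3) = 6F.
P[5]: D(K, 0F) = 8B.
P[6]: D(K, D3) = 4F.
Blocks that differ from the original plaintext: P[5].

P[1] = EF, P[2] = B9, P[3] = 1E, P[4] = 6F, P[5] = 8B, P[6] = 4F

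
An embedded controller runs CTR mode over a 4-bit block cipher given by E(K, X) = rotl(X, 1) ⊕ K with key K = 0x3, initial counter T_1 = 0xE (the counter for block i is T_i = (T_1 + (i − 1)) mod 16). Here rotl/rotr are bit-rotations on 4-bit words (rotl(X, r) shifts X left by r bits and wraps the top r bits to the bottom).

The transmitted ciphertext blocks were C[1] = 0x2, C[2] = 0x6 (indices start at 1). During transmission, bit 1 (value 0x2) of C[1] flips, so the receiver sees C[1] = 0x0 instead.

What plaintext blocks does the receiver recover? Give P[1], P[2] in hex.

CTR decryption: S_i = E(K, T_i) where T_i is the counter for block i; P_i = C_i ⊕ S_i.
Only C[1] changed, to 0x0. In CTR, a change in C_i flips the same bit in P_i only; the keystream is unaffected. Decrypting the received ciphertext:
P[1]: T = 0xE, S = E(K, T) = 0xE; 0x0 ⊕ 0xE = 0xE.
P[2]: T = 0xF, S = E(K, T) = 0xC; 0x6 ⊕ 0xC = 0xA.
Blocks that differ from the original plaintext: P[1].

P[1] = 0xE, P[2] = 0xA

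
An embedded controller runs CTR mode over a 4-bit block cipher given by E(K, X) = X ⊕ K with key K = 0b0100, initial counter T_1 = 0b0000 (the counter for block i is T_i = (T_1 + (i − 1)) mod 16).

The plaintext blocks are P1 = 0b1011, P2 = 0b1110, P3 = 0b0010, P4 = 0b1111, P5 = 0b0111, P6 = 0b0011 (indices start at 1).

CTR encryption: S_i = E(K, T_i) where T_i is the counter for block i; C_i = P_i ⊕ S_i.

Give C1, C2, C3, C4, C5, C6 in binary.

C1: T = 0b0000, S = E(K, T) = 0b0100; 0b1011 ⊕ 0b0100 = 0b1111.
C2: T = 0b0001, S = E(K, T) = 0b0101; 0b1110 ⊕ 0b0101 = 0b1011.
C3: T = 0b0010, S = E(K, T) = 0b0110; 0b0010 ⊕ 0b0110 = 0b0100.
C4: T = 0b0011, S = E(K, T) = 0b0111; 0b1111 ⊕ 0b0111 = 0b1000.
C5: T = 0b0100, S = E(K, T) = 0b0000; 0b0111 ⊕ 0b0000 = 0b0111.
C6: T = 0b0101, S = E(K, T) = 0b0001; 0b0011 ⊕ 0b0001 = 0b0010.

C1 = 0b1111, C2 = 0b1011, C3 = 0b0100, C4 = 0b1000, C5 = 0b0111, C6 = 0b0010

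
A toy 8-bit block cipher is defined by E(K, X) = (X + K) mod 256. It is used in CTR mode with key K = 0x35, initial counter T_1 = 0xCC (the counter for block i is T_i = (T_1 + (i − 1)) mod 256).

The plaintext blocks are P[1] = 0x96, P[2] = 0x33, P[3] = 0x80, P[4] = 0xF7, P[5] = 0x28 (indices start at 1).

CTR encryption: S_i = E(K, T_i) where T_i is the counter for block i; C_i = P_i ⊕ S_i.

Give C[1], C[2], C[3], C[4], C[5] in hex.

C[1] = 0x97, C[2] = 0x31, C[3] = 0x83, C[4] = 0xF3, C[5] = 0x2D

C[1]: T = 0xCC, S = E(K, T) = 0x01; 0x96 ⊕ 0x01 = 0x97.
C[2]: T = 0xCD, S = E(K, T) = 0x02; 0x33 ⊕ 0x02 = 0x31.
C[3]: T = 0xCE, S = E(K, T) = 0x03; 0x80 ⊕ 0x03 = 0x83.
C[4]: T = 0xCF, S = E(K, T) = 0x04; 0xF7 ⊕ 0x04 = 0xF3.
C[5]: T = 0xD0, S = E(K, T) = 0x05; 0x28 ⊕ 0x05 = 0x2D.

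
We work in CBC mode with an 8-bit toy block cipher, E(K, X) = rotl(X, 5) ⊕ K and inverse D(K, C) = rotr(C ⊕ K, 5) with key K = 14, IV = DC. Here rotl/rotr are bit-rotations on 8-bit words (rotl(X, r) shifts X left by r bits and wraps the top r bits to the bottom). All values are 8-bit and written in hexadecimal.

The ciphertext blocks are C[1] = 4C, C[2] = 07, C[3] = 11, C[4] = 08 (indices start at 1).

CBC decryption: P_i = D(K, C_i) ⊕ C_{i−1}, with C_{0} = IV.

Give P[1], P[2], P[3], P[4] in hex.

P[1] = 1E, P[2] = D4, P[3] = 2F, P[4] = F1

P[1]: D(K, 4C) = C2; C2 ⊕ DC = 1E.
P[2]: D(K, 07) = 98; 98 ⊕ 4C = D4.
P[3]: D(K, 11) = 28; 28 ⊕ 07 = 2F.
P[4]: D(K, 08) = E0; E0 ⊕ 11 = F1.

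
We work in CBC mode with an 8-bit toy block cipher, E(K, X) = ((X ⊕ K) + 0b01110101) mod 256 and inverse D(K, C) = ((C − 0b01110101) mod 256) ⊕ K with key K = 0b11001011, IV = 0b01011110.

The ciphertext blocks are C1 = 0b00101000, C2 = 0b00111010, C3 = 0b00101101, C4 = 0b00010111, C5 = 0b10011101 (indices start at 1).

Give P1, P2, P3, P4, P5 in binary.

P1 = 0b00100110, P2 = 0b00100110, P3 = 0b01001001, P4 = 0b01000100, P5 = 0b11110100

CBC decryption: P_i = D(K, C_i) ⊕ C_{i−1}, with C_{0} = IV.
P1: D(K, 0b00101000) = 0b01111000; 0b01111000 ⊕ 0b01011110 = 0b00100110.
P2: D(K, 0b00111010) = 0b00001110; 0b00001110 ⊕ 0b00101000 = 0b00100110.
P3: D(K, 0b00101101) = 0b01110011; 0b01110011 ⊕ 0b00111010 = 0b01001001.
P4: D(K, 0b00010111) = 0b01101001; 0b01101001 ⊕ 0b00101101 = 0b01000100.
P5: D(K, 0b10011101) = 0b11100011; 0b11100011 ⊕ 0b00010111 = 0b11110100.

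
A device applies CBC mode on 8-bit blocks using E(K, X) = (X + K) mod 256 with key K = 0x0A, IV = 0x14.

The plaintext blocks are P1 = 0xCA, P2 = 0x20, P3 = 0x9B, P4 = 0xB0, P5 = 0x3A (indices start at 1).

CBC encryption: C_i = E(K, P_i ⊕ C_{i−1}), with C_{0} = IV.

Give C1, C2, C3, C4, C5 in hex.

C1: P1 ⊕ 0x14 = 0xDE; E(K, 0xDE) = 0xE8.
C2: P2 ⊕ 0xE8 = 0xC8; E(K, 0xC8) = 0xD2.
C3: P3 ⊕ 0xD2 = 0x49; E(K, 0x49) = 0x53.
C4: P4 ⊕ 0x53 = 0xE3; E(K, 0xE3) = 0xED.
C5: P5 ⊕ 0xED = 0xD7; E(K, 0xD7) = 0xE1.

C1 = 0xE8, C2 = 0xD2, C3 = 0x53, C4 = 0xED, C5 = 0xE1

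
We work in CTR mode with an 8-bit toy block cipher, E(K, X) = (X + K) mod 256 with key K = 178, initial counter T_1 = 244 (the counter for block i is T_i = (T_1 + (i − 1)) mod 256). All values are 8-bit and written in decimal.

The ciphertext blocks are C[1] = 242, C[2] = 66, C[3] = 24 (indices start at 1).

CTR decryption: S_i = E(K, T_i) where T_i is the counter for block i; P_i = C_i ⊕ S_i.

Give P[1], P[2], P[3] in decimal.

P[1]: T = 244, S = E(K, T) = 166; 242 ⊕ 166 = 84.
P[2]: T = 245, S = E(K, T) = 167; 66 ⊕ 167 = 229.
P[3]: T = 246, S = E(K, T) = 168; 24 ⊕ 168 = 176.

P[1] = 84, P[2] = 229, P[3] = 176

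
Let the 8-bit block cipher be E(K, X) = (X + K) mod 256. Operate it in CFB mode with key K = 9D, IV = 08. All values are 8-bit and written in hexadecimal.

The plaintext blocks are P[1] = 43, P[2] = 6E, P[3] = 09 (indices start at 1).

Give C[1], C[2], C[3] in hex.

CFB encryption: C_i = P_i ⊕ E(K, C_{i−1}), with C_{0} = IV.
C[1]: E(K, 08) = A5; 43 ⊕ A5 = E6.
C[2]: E(K, E6) = 83; 6E ⊕ 83 = ED.
C[3]: E(K, ED) = 8A; 09 ⊕ 8A = 83.

C[1] = E6, C[2] = ED, C[3] = 83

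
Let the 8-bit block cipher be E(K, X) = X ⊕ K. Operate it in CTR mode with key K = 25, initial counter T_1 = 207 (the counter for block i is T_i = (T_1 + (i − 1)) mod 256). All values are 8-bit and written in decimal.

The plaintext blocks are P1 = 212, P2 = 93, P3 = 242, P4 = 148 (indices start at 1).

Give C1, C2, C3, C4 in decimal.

C1 = 2, C2 = 148, C3 = 58, C4 = 95

CTR encryption: S_i = E(K, T_i) where T_i is the counter for block i; C_i = P_i ⊕ S_i.
C1: T = 207, S = E(K, T) = 214; 212 ⊕ 214 = 2.
C2: T = 208, S = E(K, T) = 201; 93 ⊕ 201 = 148.
C3: T = 209, S = E(K, T) = 200; 242 ⊕ 200 = 58.
C4: T = 210, S = E(K, T) = 203; 148 ⊕ 203 = 95.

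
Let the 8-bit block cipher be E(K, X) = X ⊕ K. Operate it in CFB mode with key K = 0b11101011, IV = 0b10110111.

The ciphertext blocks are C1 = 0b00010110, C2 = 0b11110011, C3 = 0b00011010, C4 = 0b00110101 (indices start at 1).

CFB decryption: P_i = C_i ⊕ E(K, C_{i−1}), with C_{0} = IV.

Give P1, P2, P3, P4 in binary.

P1: E(K, 0b10110111) = 0b01011100; 0b00010110 ⊕ 0b01011100 = 0b01001010.
P2: E(K, 0b00010110) = 0b11111101; 0b11110011 ⊕ 0b11111101 = 0b00001110.
P3: E(K, 0b11110011) = 0b00011000; 0b00011010 ⊕ 0b00011000 = 0b00000010.
P4: E(K, 0b00011010) = 0b11110001; 0b00110101 ⊕ 0b11110001 = 0b11000100.

P1 = 0b01001010, P2 = 0b00001110, P3 = 0b00000010, P4 = 0b11000100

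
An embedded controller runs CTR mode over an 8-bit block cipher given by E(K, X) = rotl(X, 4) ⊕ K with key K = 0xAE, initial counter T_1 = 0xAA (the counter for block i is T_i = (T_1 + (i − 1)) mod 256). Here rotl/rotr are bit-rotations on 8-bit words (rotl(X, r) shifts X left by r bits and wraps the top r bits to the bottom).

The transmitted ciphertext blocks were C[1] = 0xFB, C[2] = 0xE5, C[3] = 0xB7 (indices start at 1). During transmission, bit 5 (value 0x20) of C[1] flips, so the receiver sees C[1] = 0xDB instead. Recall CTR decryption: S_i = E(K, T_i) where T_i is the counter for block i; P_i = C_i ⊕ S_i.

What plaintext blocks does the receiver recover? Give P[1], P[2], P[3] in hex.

P[1] = 0xDF, P[2] = 0xF1, P[3] = 0xD3

Only C[1] changed, to 0xDB. In CTR, a change in C_i flips the same bit in P_i only; the keystream is unaffected. Decrypting the received ciphertext:
P[1]: T = 0xAA, S = E(K, T) = 0x04; 0xDB ⊕ 0x04 = 0xDF.
P[2]: T = 0xAB, S = E(K, T) = 0x14; 0xE5 ⊕ 0x14 = 0xF1.
P[3]: T = 0xAC, S = E(K, T) = 0x64; 0xB7 ⊕ 0x64 = 0xD3.
Blocks that differ from the original plaintext: P[1].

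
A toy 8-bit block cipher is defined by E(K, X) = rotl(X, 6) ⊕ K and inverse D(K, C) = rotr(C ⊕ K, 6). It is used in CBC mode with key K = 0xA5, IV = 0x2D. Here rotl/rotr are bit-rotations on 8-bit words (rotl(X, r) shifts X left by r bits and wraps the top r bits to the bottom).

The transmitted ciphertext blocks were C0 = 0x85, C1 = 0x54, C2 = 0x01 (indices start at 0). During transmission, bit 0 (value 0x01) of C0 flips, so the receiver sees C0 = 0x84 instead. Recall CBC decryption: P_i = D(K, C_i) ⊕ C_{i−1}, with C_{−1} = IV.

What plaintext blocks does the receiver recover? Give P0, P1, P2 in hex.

P0 = 0xA9, P1 = 0x43, P2 = 0xC6

Only C0 changed, to 0x84. In CBC, a change in C_i garbles P_i and flips the same bit in P_{i+1}. Decrypting the received ciphertext:
P0: D(K, 0x84) = 0x84; 0x84 ⊕ 0x2D = 0xA9.
P1: D(K, 0x54) = 0xC7; 0xC7 ⊕ 0x84 = 0x43.
P2: D(K, 0x01) = 0x92; 0x92 ⊕ 0x54 = 0xC6.
Blocks that differ from the original plaintext: P0, P1.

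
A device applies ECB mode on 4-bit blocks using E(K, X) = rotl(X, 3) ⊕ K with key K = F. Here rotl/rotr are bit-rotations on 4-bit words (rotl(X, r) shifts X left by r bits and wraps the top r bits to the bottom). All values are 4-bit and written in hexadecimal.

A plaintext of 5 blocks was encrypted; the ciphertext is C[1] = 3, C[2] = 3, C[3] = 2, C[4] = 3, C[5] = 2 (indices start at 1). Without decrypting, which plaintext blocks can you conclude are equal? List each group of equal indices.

ECB encrypts each block independently with the same key, so equal ciphertext blocks imply equal plaintext blocks.
C[1] = C[2] = C[4] = 3, so P[1] = P[2] = P[4].
C[3] = C[5] = 2, so P[3] = P[5].

P[1] = P[2] = P[4]; P[3] = P[5]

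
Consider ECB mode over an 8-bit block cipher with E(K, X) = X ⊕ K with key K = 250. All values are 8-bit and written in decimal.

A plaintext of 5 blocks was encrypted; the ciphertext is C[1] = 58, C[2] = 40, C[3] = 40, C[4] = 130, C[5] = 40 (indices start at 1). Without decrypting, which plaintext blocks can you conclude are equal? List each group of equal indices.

ECB encrypts each block independently with the same key, so equal ciphertext blocks imply equal plaintext blocks.
C[2] = C[3] = C[5] = 40, so P[2] = P[3] = P[5].

P[2] = P[3] = P[5]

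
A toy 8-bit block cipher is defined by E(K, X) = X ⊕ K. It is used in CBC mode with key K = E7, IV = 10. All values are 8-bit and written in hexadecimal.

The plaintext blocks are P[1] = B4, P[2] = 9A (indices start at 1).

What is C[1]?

CBC encryption: C_i = E(K, P_i ⊕ C_{i−1}), with C_{0} = IV.
C[1]: P[1] ⊕ 10 = A4; E(K, A4) = 43.

C[1] = 43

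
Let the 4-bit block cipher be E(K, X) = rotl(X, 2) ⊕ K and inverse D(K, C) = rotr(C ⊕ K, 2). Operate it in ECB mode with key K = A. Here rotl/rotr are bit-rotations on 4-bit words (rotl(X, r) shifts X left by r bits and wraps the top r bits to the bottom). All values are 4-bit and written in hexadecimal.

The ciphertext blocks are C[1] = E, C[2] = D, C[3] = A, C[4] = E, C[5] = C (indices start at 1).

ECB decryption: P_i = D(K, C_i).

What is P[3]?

P[3]: D(K, A) = 0.

P[3] = 0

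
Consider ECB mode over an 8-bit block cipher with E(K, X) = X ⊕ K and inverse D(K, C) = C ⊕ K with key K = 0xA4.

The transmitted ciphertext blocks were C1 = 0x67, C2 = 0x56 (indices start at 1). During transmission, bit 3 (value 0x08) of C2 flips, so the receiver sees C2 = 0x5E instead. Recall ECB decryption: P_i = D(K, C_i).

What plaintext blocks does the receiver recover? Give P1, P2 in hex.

Only C2 changed, to 0x5E. In ECB, a change in C_i affects only P_i. Decrypting the received ciphertext:
P1: D(K, 0x67) = 0xC3.
P2: D(K, 0x5E) = 0xFA.
Blocks that differ from the original plaintext: P2.

P1 = 0xC3, P2 = 0xFA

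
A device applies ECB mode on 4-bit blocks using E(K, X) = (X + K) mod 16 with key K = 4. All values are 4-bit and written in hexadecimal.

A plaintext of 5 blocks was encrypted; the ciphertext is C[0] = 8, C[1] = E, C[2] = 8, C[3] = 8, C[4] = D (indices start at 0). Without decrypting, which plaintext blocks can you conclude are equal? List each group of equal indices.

ECB encrypts each block independently with the same key, so equal ciphertext blocks imply equal plaintext blocks.
C[0] = C[2] = C[3] = 8, so P[0] = P[2] = P[3].

P[0] = P[2] = P[3]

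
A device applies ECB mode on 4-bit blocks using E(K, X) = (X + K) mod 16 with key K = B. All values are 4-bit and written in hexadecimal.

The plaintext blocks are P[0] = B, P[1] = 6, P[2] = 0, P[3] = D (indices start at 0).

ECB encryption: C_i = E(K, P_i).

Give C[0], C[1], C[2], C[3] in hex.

C[0] = 6, C[1] = 1, C[2] = B, C[3] = 8

C[0]: E(K, B) = 6.
C[1]: E(K, 6) = 1.
C[2]: E(K, 0) = B.
C[3]: E(K, D) = 8.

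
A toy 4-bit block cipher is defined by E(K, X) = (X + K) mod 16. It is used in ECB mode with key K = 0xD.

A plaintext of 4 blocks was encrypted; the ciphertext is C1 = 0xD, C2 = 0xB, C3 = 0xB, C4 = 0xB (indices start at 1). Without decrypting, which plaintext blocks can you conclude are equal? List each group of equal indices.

P2 = P3 = P4

ECB encrypts each block independently with the same key, so equal ciphertext blocks imply equal plaintext blocks.
C2 = C3 = C4 = 0xB, so P2 = P3 = P4.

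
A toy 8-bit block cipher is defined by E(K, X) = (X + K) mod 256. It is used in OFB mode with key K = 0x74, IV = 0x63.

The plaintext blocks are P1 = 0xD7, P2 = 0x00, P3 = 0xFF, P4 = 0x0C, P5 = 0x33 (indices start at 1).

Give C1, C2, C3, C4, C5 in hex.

OFB encryption: S_i = E(K, S_{i−1}) with S_{0} = IV; C_i = P_i ⊕ S_i.
C1: S = E(K, 0x63) = 0xD7; 0xD7 ⊕ 0xD7 = 0x00.
C2: S = E(K, 0xD7) = 0x4B; 0x00 ⊕ 0x4B = 0x4B.
C3: S = E(K, 0x4B) = 0xBF; 0xFF ⊕ 0xBF = 0x40.
C4: S = E(K, 0xBF) = 0x33; 0x0C ⊕ 0x33 = 0x3F.
C5: S = E(K, 0x33) = 0xA7; 0x33 ⊕ 0xA7 = 0x94.

C1 = 0x00, C2 = 0x4B, C3 = 0x40, C4 = 0x3F, C5 = 0x94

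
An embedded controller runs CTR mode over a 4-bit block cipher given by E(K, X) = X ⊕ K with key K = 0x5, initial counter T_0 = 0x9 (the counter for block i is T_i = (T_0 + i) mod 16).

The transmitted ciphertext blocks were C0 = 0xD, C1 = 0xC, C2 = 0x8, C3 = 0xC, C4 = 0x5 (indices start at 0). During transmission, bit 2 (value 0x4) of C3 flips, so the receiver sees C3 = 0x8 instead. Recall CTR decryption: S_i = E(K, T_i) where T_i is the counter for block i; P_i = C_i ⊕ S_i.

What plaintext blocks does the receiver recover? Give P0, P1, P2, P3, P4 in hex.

P0 = 0x1, P1 = 0x3, P2 = 0x6, P3 = 0x1, P4 = 0xD

Only C3 changed, to 0x8. In CTR, a change in C_i flips the same bit in P_i only; the keystream is unaffected. Decrypting the received ciphertext:
P0: T = 0x9, S = E(K, T) = 0xC; 0xD ⊕ 0xC = 0x1.
P1: T = 0xA, S = E(K, T) = 0xF; 0xC ⊕ 0xF = 0x3.
P2: T = 0xB, S = E(K, T) = 0xE; 0x8 ⊕ 0xE = 0x6.
P3: T = 0xC, S = E(K, T) = 0x9; 0x8 ⊕ 0x9 = 0x1.
P4: T = 0xD, S = E(K, T) = 0x8; 0x5 ⊕ 0x8 = 0xD.
Blocks that differ from the original plaintext: P3.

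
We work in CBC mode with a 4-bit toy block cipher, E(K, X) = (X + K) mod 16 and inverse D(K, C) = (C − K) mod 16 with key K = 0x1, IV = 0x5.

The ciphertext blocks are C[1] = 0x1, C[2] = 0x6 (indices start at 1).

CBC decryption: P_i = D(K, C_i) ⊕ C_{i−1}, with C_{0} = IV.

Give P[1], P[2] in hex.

P[1]: D(K, 0x1) = 0x0; 0x0 ⊕ 0x5 = 0x5.
P[2]: D(K, 0x6) = 0x5; 0x5 ⊕ 0x1 = 0x4.

P[1] = 0x5, P[2] = 0x4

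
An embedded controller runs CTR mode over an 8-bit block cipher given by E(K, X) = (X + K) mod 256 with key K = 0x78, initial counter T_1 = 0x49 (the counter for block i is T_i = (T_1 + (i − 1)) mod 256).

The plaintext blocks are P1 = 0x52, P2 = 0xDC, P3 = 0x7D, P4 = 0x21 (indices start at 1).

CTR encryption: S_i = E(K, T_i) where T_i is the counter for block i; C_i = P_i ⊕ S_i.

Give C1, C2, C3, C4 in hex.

C1 = 0x93, C2 = 0x1E, C3 = 0xBE, C4 = 0xE5

C1: T = 0x49, S = E(K, T) = 0xC1; 0x52 ⊕ 0xC1 = 0x93.
C2: T = 0x4A, S = E(K, T) = 0xC2; 0xDC ⊕ 0xC2 = 0x1E.
C3: T = 0x4B, S = E(K, T) = 0xC3; 0x7D ⊕ 0xC3 = 0xBE.
C4: T = 0x4C, S = E(K, T) = 0xC4; 0x21 ⊕ 0xC4 = 0xE5.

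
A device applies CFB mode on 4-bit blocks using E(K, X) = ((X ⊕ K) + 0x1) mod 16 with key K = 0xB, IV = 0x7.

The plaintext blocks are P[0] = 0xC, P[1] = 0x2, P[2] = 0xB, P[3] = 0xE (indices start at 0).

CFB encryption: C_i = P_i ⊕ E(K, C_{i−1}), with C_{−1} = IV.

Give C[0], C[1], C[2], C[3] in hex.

C[0] = 0x1, C[1] = 0x9, C[2] = 0x8, C[3] = 0xA

C[0]: E(K, 0x7) = 0xD; 0xC ⊕ 0xD = 0x1.
C[1]: E(K, 0x1) = 0xB; 0x2 ⊕ 0xB = 0x9.
C[2]: E(K, 0x9) = 0x3; 0xB ⊕ 0x3 = 0x8.
C[3]: E(K, 0x8) = 0x4; 0xE ⊕ 0x4 = 0xA.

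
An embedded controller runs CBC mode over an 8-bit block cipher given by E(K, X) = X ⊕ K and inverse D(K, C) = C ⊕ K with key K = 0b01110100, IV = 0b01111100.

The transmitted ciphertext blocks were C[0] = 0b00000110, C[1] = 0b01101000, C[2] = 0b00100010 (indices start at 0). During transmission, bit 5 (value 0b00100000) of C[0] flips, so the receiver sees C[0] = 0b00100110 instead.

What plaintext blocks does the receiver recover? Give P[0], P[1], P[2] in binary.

CBC decryption: P_i = D(K, C_i) ⊕ C_{i−1}, with C_{−1} = IV.
Only C[0] changed, to 0b00100110. In CBC, a change in C_i garbles P_i and flips the same bit in P_{i+1}. Decrypting the received ciphertext:
P[0]: D(K, 0b00100110) = 0b01010010; 0b01010010 ⊕ 0b01111100 = 0b00101110.
P[1]: D(K, 0b01101000) = 0b00011100; 0b00011100 ⊕ 0b00100110 = 0b00111010.
P[2]: D(K, 0b00100010) = 0b01010110; 0b01010110 ⊕ 0b01101000 = 0b00111110.
Blocks that differ from the original plaintext: P[0], P[1].

P[0] = 0b00101110, P[1] = 0b00111010, P[2] = 0b00111110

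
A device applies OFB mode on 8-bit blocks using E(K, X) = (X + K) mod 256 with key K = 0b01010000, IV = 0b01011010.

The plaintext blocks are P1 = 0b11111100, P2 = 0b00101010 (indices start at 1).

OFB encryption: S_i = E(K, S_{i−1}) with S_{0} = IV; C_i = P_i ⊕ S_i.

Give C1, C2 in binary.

C1 = 0b01010110, C2 = 0b11010000

C1: S = E(K, 0b01011010) = 0b10101010; 0b11111100 ⊕ 0b10101010 = 0b01010110.
C2: S = E(K, 0b10101010) = 0b11111010; 0b00101010 ⊕ 0b11111010 = 0b11010000.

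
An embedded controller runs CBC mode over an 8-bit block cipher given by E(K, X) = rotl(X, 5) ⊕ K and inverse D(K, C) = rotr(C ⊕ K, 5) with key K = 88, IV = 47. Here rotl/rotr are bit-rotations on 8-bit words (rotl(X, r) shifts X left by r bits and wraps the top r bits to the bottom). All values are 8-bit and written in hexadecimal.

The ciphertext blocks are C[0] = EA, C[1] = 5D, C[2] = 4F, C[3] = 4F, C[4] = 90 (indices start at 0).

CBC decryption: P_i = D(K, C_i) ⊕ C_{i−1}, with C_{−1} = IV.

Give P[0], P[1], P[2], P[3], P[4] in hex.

P[0]: D(K, EA) = 13; 13 ⊕ 47 = 54.
P[1]: D(K, 5D) = AE; AE ⊕ EA = 44.
P[2]: D(K, 4F) = 3E; 3E ⊕ 5D = 63.
P[3]: D(K, 4F) = 3E; 3E ⊕ 4F = 71.
P[4]: D(K, 90) = C0; C0 ⊕ 4F = 8F.

P[0] = 54, P[1] = 44, P[2] = 63, P[3] = 71, P[4] = 8F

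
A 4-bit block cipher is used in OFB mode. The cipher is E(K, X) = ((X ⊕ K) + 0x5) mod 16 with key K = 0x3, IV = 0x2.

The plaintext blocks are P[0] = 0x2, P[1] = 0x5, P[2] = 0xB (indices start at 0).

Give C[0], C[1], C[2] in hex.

C[0] = 0x4, C[1] = 0xF, C[2] = 0x5

OFB encryption: S_i = E(K, S_{i−1}) with S_{−1} = IV; C_i = P_i ⊕ S_i.
C[0]: S = E(K, 0x2) = 0x6; 0x2 ⊕ 0x6 = 0x4.
C[1]: S = E(K, 0x6) = 0xA; 0x5 ⊕ 0xA = 0xF.
C[2]: S = E(K, 0xA) = 0xE; 0xB ⊕ 0xE = 0x5.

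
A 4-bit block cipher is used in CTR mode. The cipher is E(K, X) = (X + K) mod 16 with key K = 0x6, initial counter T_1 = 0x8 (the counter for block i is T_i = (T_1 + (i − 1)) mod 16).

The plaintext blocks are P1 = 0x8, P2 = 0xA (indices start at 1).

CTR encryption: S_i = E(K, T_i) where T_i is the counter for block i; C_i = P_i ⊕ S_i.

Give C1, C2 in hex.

C1: T = 0x8, S = E(K, T) = 0xE; 0x8 ⊕ 0xE = 0x6.
C2: T = 0x9, S = E(K, T) = 0xF; 0xA ⊕ 0xF = 0x5.

C1 = 0x6, C2 = 0x5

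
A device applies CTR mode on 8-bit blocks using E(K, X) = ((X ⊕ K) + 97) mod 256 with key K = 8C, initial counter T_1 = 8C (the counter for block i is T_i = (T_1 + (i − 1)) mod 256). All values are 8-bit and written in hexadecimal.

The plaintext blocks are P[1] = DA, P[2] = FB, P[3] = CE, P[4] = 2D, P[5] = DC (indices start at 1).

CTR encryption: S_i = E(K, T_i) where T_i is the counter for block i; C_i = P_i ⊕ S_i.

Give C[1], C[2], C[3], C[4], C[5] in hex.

C[1]: T = 8C, S = E(K, T) = 97; DA ⊕ 97 = 4D.
C[2]: T = 8D, S = E(K, T) = 98; FB ⊕ 98 = 63.
C[3]: T = 8E, S = E(K, T) = 99; CE ⊕ 99 = 57.
C[4]: T = 8F, S = E(K, T) = 9A; 2D ⊕ 9A = B7.
C[5]: T = 90, S = E(K, T) = B3; DC ⊕ B3 = 6F.

C[1] = 4D, C[2] = 63, C[3] = 57, C[4] = B7, C[5] = 6F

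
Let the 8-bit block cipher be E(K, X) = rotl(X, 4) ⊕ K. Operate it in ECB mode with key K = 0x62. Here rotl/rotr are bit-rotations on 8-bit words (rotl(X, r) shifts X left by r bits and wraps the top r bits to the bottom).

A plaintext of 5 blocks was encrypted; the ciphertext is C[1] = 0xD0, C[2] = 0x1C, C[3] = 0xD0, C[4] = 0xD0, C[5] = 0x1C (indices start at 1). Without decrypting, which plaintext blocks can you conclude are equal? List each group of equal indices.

P[1] = P[3] = P[4]; P[2] = P[5]

ECB encrypts each block independently with the same key, so equal ciphertext blocks imply equal plaintext blocks.
C[1] = C[3] = C[4] = 0xD0, so P[1] = P[3] = P[4].
C[2] = C[5] = 0x1C, so P[2] = P[5].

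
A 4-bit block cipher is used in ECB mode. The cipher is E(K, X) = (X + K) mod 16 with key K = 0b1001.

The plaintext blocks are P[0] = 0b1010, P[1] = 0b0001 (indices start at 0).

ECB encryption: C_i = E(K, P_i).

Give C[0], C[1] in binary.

C[0] = 0b0011, C[1] = 0b1010

C[0]: E(K, 0b1010) = 0b0011.
C[1]: E(K, 0b0001) = 0b1010.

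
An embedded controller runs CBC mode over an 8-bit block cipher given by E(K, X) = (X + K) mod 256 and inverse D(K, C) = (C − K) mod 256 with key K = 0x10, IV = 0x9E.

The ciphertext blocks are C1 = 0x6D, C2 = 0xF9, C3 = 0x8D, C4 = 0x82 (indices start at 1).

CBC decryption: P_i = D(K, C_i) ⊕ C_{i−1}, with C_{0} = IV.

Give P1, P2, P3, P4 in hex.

P1: D(K, 0x6D) = 0x5D; 0x5D ⊕ 0x9E = 0xC3.
P2: D(K, 0xF9) = 0xE9; 0xE9 ⊕ 0x6D = 0x84.
P3: D(K, 0x8D) = 0x7D; 0x7D ⊕ 0xF9 = 0x84.
P4: D(K, 0x82) = 0x72; 0x72 ⊕ 0x8D = 0xFF.

P1 = 0xC3, P2 = 0x84, P3 = 0x84, P4 = 0xFF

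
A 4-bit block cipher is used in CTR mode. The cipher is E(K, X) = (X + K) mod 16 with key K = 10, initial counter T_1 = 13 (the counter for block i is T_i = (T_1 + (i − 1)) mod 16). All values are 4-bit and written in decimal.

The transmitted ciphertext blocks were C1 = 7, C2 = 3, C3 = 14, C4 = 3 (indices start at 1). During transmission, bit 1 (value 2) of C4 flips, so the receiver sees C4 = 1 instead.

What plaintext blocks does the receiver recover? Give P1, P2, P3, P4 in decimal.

P1 = 0, P2 = 11, P3 = 7, P4 = 11

CTR decryption: S_i = E(K, T_i) where T_i is the counter for block i; P_i = C_i ⊕ S_i.
Only C4 changed, to 1. In CTR, a change in C_i flips the same bit in P_i only; the keystream is unaffected. Decrypting the received ciphertext:
P1: T = 13, S = E(K, T) = 7; 7 ⊕ 7 = 0.
P2: T = 14, S = E(K, T) = 8; 3 ⊕ 8 = 11.
P3: T = 15, S = E(K, T) = 9; 14 ⊕ 9 = 7.
P4: T = 0, S = E(K, T) = 10; 1 ⊕ 10 = 11.
Blocks that differ from the original plaintext: P4.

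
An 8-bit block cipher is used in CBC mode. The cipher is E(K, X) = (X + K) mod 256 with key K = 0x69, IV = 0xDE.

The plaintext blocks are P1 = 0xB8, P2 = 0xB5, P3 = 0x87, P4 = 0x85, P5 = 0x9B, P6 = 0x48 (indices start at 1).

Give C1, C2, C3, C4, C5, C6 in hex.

CBC encryption: C_i = E(K, P_i ⊕ C_{i−1}), with C_{0} = IV.
C1: P1 ⊕ 0xDE = 0x66; E(K, 0x66) = 0xCF.
C2: P2 ⊕ 0xCF = 0x7A; E(K, 0x7A) = 0xE3.
C3: P3 ⊕ 0xE3 = 0x64; E(K, 0x64) = 0xCD.
C4: P4 ⊕ 0xCD = 0x48; E(K, 0x48) = 0xB1.
C5: P5 ⊕ 0xB1 = 0x2A; E(K, 0x2A) = 0x93.
C6: P6 ⊕ 0x93 = 0xDB; E(K, 0xDB) = 0x44.

C1 = 0xCF, C2 = 0xE3, C3 = 0xCD, C4 = 0xB1, C5 = 0x93, C6 = 0x44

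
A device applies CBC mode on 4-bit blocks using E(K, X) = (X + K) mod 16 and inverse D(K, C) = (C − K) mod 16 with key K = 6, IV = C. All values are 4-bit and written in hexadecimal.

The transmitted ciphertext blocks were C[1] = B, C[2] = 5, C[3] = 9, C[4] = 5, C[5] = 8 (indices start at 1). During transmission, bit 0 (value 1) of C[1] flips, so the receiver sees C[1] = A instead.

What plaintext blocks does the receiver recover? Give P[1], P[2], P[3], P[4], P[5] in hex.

CBC decryption: P_i = D(K, C_i) ⊕ C_{i−1}, with C_{0} = IV.
Only C[1] changed, to A. In CBC, a change in C_i garbles P_i and flips the same bit in P_{i+1}. Decrypting the received ciphertext:
P[1]: D(K, A) = 4; 4 ⊕ C = 8.
P[2]: D(K, 5) = F; F ⊕ A = 5.
P[3]: D(K, 9) = 3; 3 ⊕ 5 = 6.
P[4]: D(K, 5) = F; F ⊕ 9 = 6.
P[5]: D(K, 8) = 2; 2 ⊕ 5 = 7.
Blocks that differ from the original plaintext: P[1], P[2].

P[1] = 8, P[2] = 5, P[3] = 6, P[4] = 6, P[5] = 7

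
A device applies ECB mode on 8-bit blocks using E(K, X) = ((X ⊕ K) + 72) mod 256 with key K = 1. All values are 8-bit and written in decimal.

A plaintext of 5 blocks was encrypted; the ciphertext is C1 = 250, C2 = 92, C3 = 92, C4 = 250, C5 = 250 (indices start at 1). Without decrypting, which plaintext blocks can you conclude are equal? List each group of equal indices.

ECB encrypts each block independently with the same key, so equal ciphertext blocks imply equal plaintext blocks.
C1 = C4 = C5 = 250, so P1 = P4 = P5.
C2 = C3 = 92, so P2 = P3.

P1 = P4 = P5; P2 = P3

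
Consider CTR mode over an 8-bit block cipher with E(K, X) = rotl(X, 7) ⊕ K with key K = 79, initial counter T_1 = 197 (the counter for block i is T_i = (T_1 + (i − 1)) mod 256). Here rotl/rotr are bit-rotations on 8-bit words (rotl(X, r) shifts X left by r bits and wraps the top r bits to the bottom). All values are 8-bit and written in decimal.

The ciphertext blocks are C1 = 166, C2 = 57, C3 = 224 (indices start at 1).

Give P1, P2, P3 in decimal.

P1 = 11, P2 = 21, P3 = 76

CTR decryption: S_i = E(K, T_i) where T_i is the counter for block i; P_i = C_i ⊕ S_i.
P1: T = 197, S = E(K, T) = 173; 166 ⊕ 173 = 11.
P2: T = 198, S = E(K, T) = 44; 57 ⊕ 44 = 21.
P3: T = 199, S = E(K, T) = 172; 224 ⊕ 172 = 76.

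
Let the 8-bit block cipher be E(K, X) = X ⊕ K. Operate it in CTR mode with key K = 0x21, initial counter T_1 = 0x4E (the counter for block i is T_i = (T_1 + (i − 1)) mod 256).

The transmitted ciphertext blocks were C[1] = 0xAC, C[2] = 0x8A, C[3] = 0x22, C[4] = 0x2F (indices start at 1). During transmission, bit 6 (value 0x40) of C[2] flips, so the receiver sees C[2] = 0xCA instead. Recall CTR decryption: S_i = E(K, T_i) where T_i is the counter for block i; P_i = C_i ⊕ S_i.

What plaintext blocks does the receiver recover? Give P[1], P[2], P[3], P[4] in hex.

Only C[2] changed, to 0xCA. In CTR, a change in C_i flips the same bit in P_i only; the keystream is unaffected. Decrypting the received ciphertext:
P[1]: T = 0x4E, S = E(K, T) = 0x6F; 0xAC ⊕ 0x6F = 0xC3.
P[2]: T = 0x4F, S = E(K, T) = 0x6E; 0xCA ⊕ 0x6E = 0xA4.
P[3]: T = 0x50, S = E(K, T) = 0x71; 0x22 ⊕ 0x71 = 0x53.
P[4]: T = 0x51, S = E(K, T) = 0x70; 0x2F ⊕ 0x70 = 0x5F.
Blocks that differ from the original plaintext: P[2].

P[1] = 0xC3, P[2] = 0xA4, P[3] = 0x53, P[4] = 0x5F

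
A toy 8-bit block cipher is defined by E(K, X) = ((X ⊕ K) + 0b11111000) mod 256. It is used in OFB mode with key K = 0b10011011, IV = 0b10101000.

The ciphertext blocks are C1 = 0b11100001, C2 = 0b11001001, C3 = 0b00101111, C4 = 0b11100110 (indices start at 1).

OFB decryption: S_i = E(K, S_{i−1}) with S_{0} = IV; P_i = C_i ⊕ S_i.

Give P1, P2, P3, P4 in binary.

P1: S = E(K, 0b10101000) = 0b00101011; 0b11100001 ⊕ 0b00101011 = 0b11001010.
P2: S = E(K, 0b00101011) = 0b10101000; 0b11001001 ⊕ 0b10101000 = 0b01100001.
P3: S = E(K, 0b10101000) = 0b00101011; 0b00101111 ⊕ 0b00101011 = 0b00000100.
P4: S = E(K, 0b00101011) = 0b10101000; 0b11100110 ⊕ 0b10101000 = 0b01001110.

P1 = 0b11001010, P2 = 0b01100001, P3 = 0b00000100, P4 = 0b01001110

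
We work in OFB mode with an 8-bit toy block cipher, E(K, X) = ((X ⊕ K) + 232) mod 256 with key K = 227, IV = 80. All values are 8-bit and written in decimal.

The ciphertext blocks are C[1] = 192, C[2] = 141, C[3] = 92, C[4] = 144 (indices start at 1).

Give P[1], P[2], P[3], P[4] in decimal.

OFB decryption: S_i = E(K, S_{i−1}) with S_{0} = IV; P_i = C_i ⊕ S_i.
P[1]: S = E(K, 80) = 155; 192 ⊕ 155 = 91.
P[2]: S = E(K, 155) = 96; 141 ⊕ 96 = 237.
P[3]: S = E(K, 96) = 107; 92 ⊕ 107 = 55.
P[4]: S = E(K, 107) = 112; 144 ⊕ 112 = 224.

P[1] = 91, P[2] = 237, P[3] = 55, P[4] = 224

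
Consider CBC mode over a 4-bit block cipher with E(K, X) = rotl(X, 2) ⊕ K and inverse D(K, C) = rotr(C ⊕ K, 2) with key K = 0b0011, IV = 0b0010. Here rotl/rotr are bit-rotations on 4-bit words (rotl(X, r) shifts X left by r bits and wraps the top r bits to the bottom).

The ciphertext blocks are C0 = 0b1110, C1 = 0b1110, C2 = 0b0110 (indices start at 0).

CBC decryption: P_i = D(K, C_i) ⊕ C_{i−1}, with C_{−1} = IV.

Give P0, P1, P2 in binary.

P0: D(K, 0b1110) = 0b0111; 0b0111 ⊕ 0b0010 = 0b0101.
P1: D(K, 0b1110) = 0b0111; 0b0111 ⊕ 0b1110 = 0b1001.
P2: D(K, 0b0110) = 0b0101; 0b0101 ⊕ 0b1110 = 0b1011.

P0 = 0b0101, P1 = 0b1001, P2 = 0b1011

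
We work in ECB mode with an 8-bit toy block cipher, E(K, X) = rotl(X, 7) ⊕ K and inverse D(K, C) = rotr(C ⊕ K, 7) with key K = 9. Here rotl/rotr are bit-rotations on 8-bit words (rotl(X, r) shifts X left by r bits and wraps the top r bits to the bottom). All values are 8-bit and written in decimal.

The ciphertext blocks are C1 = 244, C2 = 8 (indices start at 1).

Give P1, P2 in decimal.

ECB decryption: P_i = D(K, C_i).
P1: D(K, 244) = 251.
P2: D(K, 8) = 2.

P1 = 251, P2 = 2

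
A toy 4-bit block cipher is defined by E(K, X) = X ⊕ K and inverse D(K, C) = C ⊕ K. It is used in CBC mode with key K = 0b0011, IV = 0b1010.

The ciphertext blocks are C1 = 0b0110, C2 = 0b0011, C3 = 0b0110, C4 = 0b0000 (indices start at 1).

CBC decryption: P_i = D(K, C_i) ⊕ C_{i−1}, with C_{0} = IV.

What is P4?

P4: D(K, 0b0000) = 0b0011; 0b0011 ⊕ 0b0110 = 0b0101.

P4 = 0b0101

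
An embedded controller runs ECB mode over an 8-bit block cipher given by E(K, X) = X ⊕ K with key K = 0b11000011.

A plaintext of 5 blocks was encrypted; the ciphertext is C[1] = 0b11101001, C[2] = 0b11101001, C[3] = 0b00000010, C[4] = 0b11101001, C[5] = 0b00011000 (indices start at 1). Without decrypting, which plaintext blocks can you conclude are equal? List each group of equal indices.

ECB encrypts each block independently with the same key, so equal ciphertext blocks imply equal plaintext blocks.
C[1] = C[2] = C[4] = 0b11101001, so P[1] = P[2] = P[4].

P[1] = P[2] = P[4]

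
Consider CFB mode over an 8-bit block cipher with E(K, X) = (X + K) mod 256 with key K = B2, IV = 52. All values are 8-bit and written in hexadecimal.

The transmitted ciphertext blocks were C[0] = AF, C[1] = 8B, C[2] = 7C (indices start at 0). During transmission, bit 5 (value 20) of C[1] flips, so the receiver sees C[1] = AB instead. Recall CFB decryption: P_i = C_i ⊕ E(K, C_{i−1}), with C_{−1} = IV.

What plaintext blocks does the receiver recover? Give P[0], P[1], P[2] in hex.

P[0] = AB, P[1] = CA, P[2] = 21

Only C[1] changed, to AB. In CFB, a change in C_i flips the same bit in P_i and garbles P_{i+1}. Decrypting the received ciphertext:
P[0]: E(K, 52) = 04; AF ⊕ 04 = AB.
P[1]: E(K, AF) = 61; AB ⊕ 61 = CA.
P[2]: E(K, AB) = 5D; 7C ⊕ 5D = 21.
Blocks that differ from the original plaintext: P[1], P[2].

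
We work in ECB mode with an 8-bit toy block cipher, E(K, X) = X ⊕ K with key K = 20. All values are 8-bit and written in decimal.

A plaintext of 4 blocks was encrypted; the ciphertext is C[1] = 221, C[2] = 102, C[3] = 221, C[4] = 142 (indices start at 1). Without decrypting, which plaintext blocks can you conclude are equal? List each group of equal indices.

P[1] = P[3]

ECB encrypts each block independently with the same key, so equal ciphertext blocks imply equal plaintext blocks.
C[1] = C[3] = 221, so P[1] = P[3].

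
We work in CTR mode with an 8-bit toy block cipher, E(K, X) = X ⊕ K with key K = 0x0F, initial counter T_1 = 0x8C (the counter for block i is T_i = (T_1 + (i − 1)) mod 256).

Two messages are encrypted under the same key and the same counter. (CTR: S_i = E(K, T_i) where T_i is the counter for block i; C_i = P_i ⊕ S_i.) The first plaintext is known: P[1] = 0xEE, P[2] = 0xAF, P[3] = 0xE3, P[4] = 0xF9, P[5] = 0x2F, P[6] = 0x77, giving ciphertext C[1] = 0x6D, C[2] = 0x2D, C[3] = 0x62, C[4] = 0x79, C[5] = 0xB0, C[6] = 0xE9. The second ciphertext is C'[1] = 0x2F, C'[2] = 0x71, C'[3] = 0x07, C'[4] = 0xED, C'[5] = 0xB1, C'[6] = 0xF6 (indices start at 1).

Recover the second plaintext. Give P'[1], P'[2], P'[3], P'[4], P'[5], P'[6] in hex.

In CTR with a reused counter, both messages share the same keystream S_i, so C_i ⊕ C'_i = P_i ⊕ P'_i and thus P'_i = P_i ⊕ C_i ⊕ C'_i.
P'[1]: 0xEE ⊕ 0x6D ⊕ 0x2F = 0xAC.
P'[2]: 0xAF ⊕ 0x2D ⊕ 0x71 = 0xF3.
P'[3]: 0xE3 ⊕ 0x62 ⊕ 0x07 = 0x86.
P'[4]: 0xF9 ⊕ 0x79 ⊕ 0xED = 0x6D.
P'[5]: 0x2F ⊕ 0xB0 ⊕ 0xB1 = 0x2E.
P'[6]: 0x77 ⊕ 0xE9 ⊕ 0xF6 = 0x68.

P'[1] = 0xAC, P'[2] = 0xF3, P'[3] = 0x86, P'[4] = 0x6D, P'[5] = 0x2E, P'[6] = 0x68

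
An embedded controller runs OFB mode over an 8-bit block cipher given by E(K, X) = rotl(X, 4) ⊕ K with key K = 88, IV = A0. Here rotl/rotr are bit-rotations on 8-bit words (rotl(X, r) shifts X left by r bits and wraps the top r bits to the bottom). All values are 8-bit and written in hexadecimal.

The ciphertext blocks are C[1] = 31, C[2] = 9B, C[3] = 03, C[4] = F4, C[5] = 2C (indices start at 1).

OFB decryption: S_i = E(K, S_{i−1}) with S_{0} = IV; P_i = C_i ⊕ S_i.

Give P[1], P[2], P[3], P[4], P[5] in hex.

P[1]: S = E(K, A0) = 82; 31 ⊕ 82 = B3.
P[2]: S = E(K, 82) = A0; 9B ⊕ A0 = 3B.
P[3]: S = E(K, A0) = 82; 03 ⊕ 82 = 81.
P[4]: S = E(K, 82) = A0; F4 ⊕ A0 = 54.
P[5]: S = E(K, A0) = 82; 2C ⊕ 82 = AE.

P[1] = B3, P[2] = 3B, P[3] = 81, P[4] = 54, P[5] = AE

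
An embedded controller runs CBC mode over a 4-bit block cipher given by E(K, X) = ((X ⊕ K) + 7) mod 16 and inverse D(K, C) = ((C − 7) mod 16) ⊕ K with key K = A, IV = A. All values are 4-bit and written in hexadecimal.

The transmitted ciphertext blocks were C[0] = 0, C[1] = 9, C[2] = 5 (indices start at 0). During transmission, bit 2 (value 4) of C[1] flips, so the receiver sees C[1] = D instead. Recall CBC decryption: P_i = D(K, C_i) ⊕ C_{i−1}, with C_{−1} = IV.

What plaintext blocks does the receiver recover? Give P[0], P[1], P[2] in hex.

Only C[1] changed, to D. In CBC, a change in C_i garbles P_i and flips the same bit in P_{i+1}. Decrypting the received ciphertext:
P[0]: D(K, 0) = 3; 3 ⊕ A = 9.
P[1]: D(K, D) = C; C ⊕ 0 = C.
P[2]: D(K, 5) = 4; 4 ⊕ D = 9.
Blocks that differ from the original plaintext: P[1], P[2].

P[0] = 9, P[1] = C, P[2] = 9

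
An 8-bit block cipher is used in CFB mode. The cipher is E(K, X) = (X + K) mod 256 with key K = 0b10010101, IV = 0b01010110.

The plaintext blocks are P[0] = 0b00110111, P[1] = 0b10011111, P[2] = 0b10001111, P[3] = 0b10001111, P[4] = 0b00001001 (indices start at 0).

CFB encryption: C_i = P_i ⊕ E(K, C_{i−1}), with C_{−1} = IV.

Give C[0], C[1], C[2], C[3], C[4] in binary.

C[0] = 0b11011100, C[1] = 0b11101110, C[2] = 0b00001100, C[3] = 0b00101110, C[4] = 0b11001010

C[0]: E(K, 0b01010110) = 0b11101011; 0b00110111 ⊕ 0b11101011 = 0b11011100.
C[1]: E(K, 0b11011100) = 0b01110001; 0b10011111 ⊕ 0b01110001 = 0b11101110.
C[2]: E(K, 0b11101110) = 0b10000011; 0b10001111 ⊕ 0b10000011 = 0b00001100.
C[3]: E(K, 0b00001100) = 0b10100001; 0b10001111 ⊕ 0b10100001 = 0b00101110.
C[4]: E(K, 0b00101110) = 0b11000011; 0b00001001 ⊕ 0b11000011 = 0b11001010.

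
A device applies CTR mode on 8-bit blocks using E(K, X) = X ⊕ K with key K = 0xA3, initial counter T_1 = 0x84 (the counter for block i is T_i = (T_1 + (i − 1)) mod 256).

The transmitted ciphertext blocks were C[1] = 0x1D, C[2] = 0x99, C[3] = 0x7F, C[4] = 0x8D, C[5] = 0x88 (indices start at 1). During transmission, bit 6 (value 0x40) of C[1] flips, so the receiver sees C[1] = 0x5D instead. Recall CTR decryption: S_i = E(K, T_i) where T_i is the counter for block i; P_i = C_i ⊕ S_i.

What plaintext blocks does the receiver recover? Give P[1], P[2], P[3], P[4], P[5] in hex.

P[1] = 0x7A, P[2] = 0xBF, P[3] = 0x5A, P[4] = 0xA9, P[5] = 0xA3

Only C[1] changed, to 0x5D. In CTR, a change in C_i flips the same bit in P_i only; the keystream is unaffected. Decrypting the received ciphertext:
P[1]: T = 0x84, S = E(K, T) = 0x27; 0x5D ⊕ 0x27 = 0x7A.
P[2]: T = 0x85, S = E(K, T) = 0x26; 0x99 ⊕ 0x26 = 0xBF.
P[3]: T = 0x86, S = E(K, T) = 0x25; 0x7F ⊕ 0x25 = 0x5A.
P[4]: T = 0x87, S = E(K, T) = 0x24; 0x8D ⊕ 0x24 = 0xA9.
P[5]: T = 0x88, S = E(K, T) = 0x2B; 0x88 ⊕ 0x2B = 0xA3.
Blocks that differ from the original plaintext: P[1].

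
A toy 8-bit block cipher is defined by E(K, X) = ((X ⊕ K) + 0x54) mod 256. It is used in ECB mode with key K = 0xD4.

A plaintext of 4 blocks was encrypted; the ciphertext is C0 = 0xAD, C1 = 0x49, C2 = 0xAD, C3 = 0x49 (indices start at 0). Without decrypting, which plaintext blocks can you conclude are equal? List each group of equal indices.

ECB encrypts each block independently with the same key, so equal ciphertext blocks imply equal plaintext blocks.
C0 = C2 = 0xAD, so P0 = P2.
C1 = C3 = 0x49, so P1 = P3.

P0 = P2; P1 = P3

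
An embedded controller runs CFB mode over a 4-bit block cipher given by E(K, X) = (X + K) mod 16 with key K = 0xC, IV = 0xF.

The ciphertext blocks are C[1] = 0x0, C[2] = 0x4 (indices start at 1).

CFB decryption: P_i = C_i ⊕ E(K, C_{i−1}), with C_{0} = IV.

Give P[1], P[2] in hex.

P[1] = 0xB, P[2] = 0x8

P[1]: E(K, 0xF) = 0xB; 0x0 ⊕ 0xB = 0xB.
P[2]: E(K, 0x0) = 0xC; 0x4 ⊕ 0xC = 0x8.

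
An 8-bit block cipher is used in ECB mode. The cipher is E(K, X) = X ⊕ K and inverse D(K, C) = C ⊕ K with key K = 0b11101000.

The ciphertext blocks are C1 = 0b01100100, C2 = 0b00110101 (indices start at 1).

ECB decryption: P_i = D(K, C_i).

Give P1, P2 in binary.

P1: D(K, 0b01100100) = 0b10001100.
P2: D(K, 0b00110101) = 0b11011101.

P1 = 0b10001100, P2 = 0b11011101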